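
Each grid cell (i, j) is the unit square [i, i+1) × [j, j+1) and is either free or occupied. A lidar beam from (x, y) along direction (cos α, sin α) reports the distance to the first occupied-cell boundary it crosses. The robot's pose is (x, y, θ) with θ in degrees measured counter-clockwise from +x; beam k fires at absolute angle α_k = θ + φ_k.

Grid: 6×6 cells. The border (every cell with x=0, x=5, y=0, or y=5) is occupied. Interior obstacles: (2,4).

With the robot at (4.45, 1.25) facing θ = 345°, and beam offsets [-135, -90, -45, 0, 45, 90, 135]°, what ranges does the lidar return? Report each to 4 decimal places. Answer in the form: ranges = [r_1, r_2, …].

beam 1: φ=-135°, α=210°
  d=(-0.8660,-0.5000)  start (4,1)  tX=0.5196 tY=0.5000  stride 1/|dx|=1.1547 1/|dy|=2.0000
    cross y-line → (4,0), t=0.5000 (wall)
  → r_1 = 0.5000
beam 2: φ=-90°, α=255°
  d=(-0.2588,-0.9659)  start (4,1)  tX=1.7387 tY=0.2588  stride 1/|dx|=3.8637 1/|dy|=1.0353
    cross y-line → (4,0), t=0.2588 (wall)
  → r_2 = 0.2588
beam 3: φ=-45°, α=300°
  d=(0.5000,-0.8660)  start (4,1)  tX=1.1000 tY=0.2887  stride 1/|dx|=2.0000 1/|dy|=1.1547
    cross y-line → (4,0), t=0.2887 (wall)
  → r_3 = 0.2887
beam 4: φ=0°, α=345°
  d=(0.9659,-0.2588)  start (4,1)  tX=0.5694 tY=0.9659  stride 1/|dx|=1.0353 1/|dy|=3.8637
    cross x-line → (5,1), t=0.5694 (wall)
  → r_4 = 0.5694
beam 5: φ=45°, α=30°
  d=(0.8660,0.5000)  start (4,1)  tX=0.6351 tY=1.5000  stride 1/|dx|=1.1547 1/|dy|=2.0000
    cross x-line → (5,1), t=0.6351 (wall)
  → r_5 = 0.6351
beam 6: φ=90°, α=75°
  d=(0.2588,0.9659)  start (4,1)  tX=2.1250 tY=0.7765  stride 1/|dx|=3.8637 1/|dy|=1.0353
    cross y-line → (4,2), t=0.7765
    cross y-line → (4,3), t=1.8117
    cross x-line → (5,3), t=2.1250 (wall)
  → r_6 = 2.1250
beam 7: φ=135°, α=120°
  d=(-0.5000,0.8660)  start (4,1)  tX=0.9000 tY=0.8660  stride 1/|dx|=2.0000 1/|dy|=1.1547
    cross y-line → (4,2), t=0.8660
    cross x-line → (3,2), t=0.9000
    cross y-line → (3,3), t=2.0207
    cross x-line → (2,3), t=2.9000
    cross y-line → (2,4), t=3.1754 (wall)
  → r_7 = 3.1754

ranges = [0.5000, 0.2588, 0.2887, 0.5694, 0.6351, 2.1250, 3.1754]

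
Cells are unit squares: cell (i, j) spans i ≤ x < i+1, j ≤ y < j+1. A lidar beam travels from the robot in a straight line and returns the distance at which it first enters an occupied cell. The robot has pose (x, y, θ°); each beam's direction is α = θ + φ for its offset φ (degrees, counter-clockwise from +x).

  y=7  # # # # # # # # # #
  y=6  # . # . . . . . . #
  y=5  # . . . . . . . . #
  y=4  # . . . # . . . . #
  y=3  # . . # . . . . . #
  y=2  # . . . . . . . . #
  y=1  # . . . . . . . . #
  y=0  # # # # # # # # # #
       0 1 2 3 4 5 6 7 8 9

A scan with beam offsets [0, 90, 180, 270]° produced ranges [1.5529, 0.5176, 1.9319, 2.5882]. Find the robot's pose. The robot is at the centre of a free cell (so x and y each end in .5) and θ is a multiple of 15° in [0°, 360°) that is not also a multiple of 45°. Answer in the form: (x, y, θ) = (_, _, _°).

(x, y, θ) = (1.5, 5.5, 75°)

The pose lattice has 45·16 = 720 candidates. Test each by forward raycasting.
  (4.5, 3.5, 285°): beam 1 = 2.5882 ≠ 1.5529 ✗
  (5.5, 1.5, 120°): beam 1 = 2.8868 ≠ 1.5529 ✗
  (5.5, 5.5, 240°): beam 1 = 1.0000 ≠ 1.5529 ✗
  (5.5, 3.5, 285°): beam 1 = 2.5882 ≠ 1.5529 ✗
  …
  (1.5, 5.5, 75°): r_1=1.5529, r_2=0.5176, r_3=1.9319, r_4=2.5882 — all match ✓
Only this pose fits every beam.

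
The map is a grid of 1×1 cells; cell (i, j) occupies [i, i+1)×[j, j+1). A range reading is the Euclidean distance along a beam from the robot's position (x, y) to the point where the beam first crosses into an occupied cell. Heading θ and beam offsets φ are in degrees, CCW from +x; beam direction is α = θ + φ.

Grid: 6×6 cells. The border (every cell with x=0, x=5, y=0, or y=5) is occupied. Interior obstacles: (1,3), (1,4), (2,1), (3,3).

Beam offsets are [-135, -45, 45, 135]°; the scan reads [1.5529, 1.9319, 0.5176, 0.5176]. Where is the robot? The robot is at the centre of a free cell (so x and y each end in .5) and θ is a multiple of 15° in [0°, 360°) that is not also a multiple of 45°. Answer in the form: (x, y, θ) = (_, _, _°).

(x, y, θ) = (1.5, 2.5, 60°)

The pose lattice has 12·16 = 192 candidates. Test each by forward raycasting.
  (4.5, 2.5, 210°): beam 1 = 1.9319 ≠ 1.5529 ✗
  (1.5, 1.5, 255°): beam 1 = 1.0000 ≠ 1.5529 ✗
  (3.5, 4.5, 165°): beam 1 = 1.0000 ≠ 1.5529 ✗
  (2.5, 3.5, 30°): beam 2 = 0.5176 ≠ 1.9319 ✗
  …
  (1.5, 2.5, 60°): r_1=1.5529, r_2=1.9319, r_3=0.5176, r_4=0.5176 — all match ✓
Only this pose fits every beam.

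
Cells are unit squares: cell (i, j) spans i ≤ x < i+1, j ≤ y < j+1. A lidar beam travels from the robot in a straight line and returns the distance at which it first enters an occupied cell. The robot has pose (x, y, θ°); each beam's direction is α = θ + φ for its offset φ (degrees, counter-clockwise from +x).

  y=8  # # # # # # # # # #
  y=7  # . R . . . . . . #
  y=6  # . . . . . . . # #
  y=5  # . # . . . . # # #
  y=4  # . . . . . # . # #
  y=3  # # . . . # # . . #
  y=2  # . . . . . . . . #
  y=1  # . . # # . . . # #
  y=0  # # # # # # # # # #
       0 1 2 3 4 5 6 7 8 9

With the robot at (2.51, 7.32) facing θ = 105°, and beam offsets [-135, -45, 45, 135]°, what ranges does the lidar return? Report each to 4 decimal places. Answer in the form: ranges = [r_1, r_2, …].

beam 1: φ=-135°, α=330°
  d=(0.8660,-0.5000)  start (2,7)  tX=0.5658 tY=0.6400  stride 1/|dx|=1.1547 1/|dy|=2.0000
    cross x-line → (3,7), t=0.5658
    cross y-line → (3,6), t=0.6400
    cross x-line → (4,6), t=1.7205
    cross y-line → (4,5), t=2.6400
    cross x-line → (5,5), t=2.8752
    cross x-line → (6,5), t=4.0299
    cross y-line → (6,4), t=4.6400 (wall)
  → r_1 = 4.6400
beam 2: φ=-45°, α=60°
  d=(0.5000,0.8660)  start (2,7)  tX=0.9800 tY=0.7852  stride 1/|dx|=2.0000 1/|dy|=1.1547
    cross y-line → (2,8), t=0.7852 (wall)
  → r_2 = 0.7852
beam 3: φ=45°, α=150°
  d=(-0.8660,0.5000)  start (2,7)  tX=0.5889 tY=1.3600  stride 1/|dx|=1.1547 1/|dy|=2.0000
    cross x-line → (1,7), t=0.5889
    cross y-line → (1,8), t=1.3600 (wall)
  → r_3 = 1.3600
beam 4: φ=135°, α=240°
  d=(-0.5000,-0.8660)  start (2,7)  tX=1.0200 tY=0.3695  stride 1/|dx|=2.0000 1/|dy|=1.1547
    cross y-line → (2,6), t=0.3695
    cross x-line → (1,6), t=1.0200
    cross y-line → (1,5), t=1.5242
    cross y-line → (1,4), t=2.6789
    cross x-line → (0,4), t=3.0200 (wall)
  → r_4 = 3.0200

ranges = [4.6400, 0.7852, 1.3600, 3.0200]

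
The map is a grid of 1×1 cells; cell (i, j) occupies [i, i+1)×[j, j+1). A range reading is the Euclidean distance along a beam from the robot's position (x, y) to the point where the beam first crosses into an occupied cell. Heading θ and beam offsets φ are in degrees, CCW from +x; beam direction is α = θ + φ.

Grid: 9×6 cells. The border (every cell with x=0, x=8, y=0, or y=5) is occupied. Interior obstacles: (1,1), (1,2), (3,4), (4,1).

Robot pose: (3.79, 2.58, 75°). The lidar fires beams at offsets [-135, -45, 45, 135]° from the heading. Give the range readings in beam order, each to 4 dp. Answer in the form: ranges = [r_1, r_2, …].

ranges = [0.6697, 4.8400, 2.7944, 2.0669]

beam 1: φ=-135°, α=300°
  dir = (cos 300°, sin 300°) = (0.5000, -0.8660); from cell (3,2)
  next x-line at t=0.4200, next y-line at t=0.6697; Δt_x=2.0000, Δt_y=1.1547
    x: enter (4,2) at t=0.4200
    y: enter (4,1) at t=0.6697 ← occupied
  → r_1 = 0.6697
beam 2: φ=-45°, α=30°
  dir = (cos 30°, sin 30°) = (0.8660, 0.5000); from cell (3,2)
  next x-line at t=0.2425, next y-line at t=0.8400; Δt_x=1.1547, Δt_y=2.0000
    x: enter (4,2) at t=0.2425
    y: enter (4,3) at t=0.8400
    x: enter (5,3) at t=1.3972
    x: enter (6,3) at t=2.5519
    y: enter (6,4) at t=2.8400
    x: enter (7,4) at t=3.7066
    y: enter (7,5) at t=4.8400 ← occupied
  → r_2 = 4.8400
beam 3: φ=45°, α=120°
  dir = (cos 120°, sin 120°) = (-0.5000, 0.8660); from cell (3,2)
  next x-line at t=1.5800, next y-line at t=0.4850; Δt_x=2.0000, Δt_y=1.1547
    y: enter (3,3) at t=0.4850
    x: enter (2,3) at t=1.5800
    y: enter (2,4) at t=1.6397
    y: enter (2,5) at t=2.7944 ← occupied
  → r_3 = 2.7944
beam 4: φ=135°, α=210°
  dir = (cos 210°, sin 210°) = (-0.8660, -0.5000); from cell (3,2)
  next x-line at t=0.9122, next y-line at t=1.1600; Δt_x=1.1547, Δt_y=2.0000
    x: enter (2,2) at t=0.9122
    y: enter (2,1) at t=1.1600
    x: enter (1,1) at t=2.0669 ← occupied
  → r_4 = 2.0669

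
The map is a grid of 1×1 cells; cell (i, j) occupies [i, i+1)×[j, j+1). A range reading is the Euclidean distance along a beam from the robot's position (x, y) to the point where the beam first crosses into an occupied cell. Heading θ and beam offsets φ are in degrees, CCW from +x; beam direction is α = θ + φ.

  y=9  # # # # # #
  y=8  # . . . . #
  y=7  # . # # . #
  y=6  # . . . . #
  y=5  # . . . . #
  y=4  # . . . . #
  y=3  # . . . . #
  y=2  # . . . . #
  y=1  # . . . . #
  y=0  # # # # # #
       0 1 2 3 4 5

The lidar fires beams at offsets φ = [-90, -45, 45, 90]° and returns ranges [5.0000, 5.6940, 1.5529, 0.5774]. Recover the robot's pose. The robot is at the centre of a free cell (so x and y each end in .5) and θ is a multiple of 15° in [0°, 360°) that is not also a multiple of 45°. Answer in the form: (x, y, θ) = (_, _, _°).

(x, y, θ) = (3.5, 6.5, 330°)

Candidates: 30 free-cell centres × 16 headings = 480 poses. Raycast each; keep the one whose scan matches to 4 dp.
  (3.5, 5.5, 120°): beam 1 = 1.7321 ≠ 5.0000 ✗
  (3.5, 5.5, 30°): beam 1 = 3.0000 ≠ 5.0000 ✗
  (3.5, 6.5, 240°): beam 1 = 1.0000 ≠ 5.0000 ✗
  …
  (3.5, 6.5, 330°): r_1=5.0000, r_2=5.6940, r_3=1.5529, r_4=0.5774 — all match ✓
Unique over the lattice → pose = (3.5, 6.5, 330°).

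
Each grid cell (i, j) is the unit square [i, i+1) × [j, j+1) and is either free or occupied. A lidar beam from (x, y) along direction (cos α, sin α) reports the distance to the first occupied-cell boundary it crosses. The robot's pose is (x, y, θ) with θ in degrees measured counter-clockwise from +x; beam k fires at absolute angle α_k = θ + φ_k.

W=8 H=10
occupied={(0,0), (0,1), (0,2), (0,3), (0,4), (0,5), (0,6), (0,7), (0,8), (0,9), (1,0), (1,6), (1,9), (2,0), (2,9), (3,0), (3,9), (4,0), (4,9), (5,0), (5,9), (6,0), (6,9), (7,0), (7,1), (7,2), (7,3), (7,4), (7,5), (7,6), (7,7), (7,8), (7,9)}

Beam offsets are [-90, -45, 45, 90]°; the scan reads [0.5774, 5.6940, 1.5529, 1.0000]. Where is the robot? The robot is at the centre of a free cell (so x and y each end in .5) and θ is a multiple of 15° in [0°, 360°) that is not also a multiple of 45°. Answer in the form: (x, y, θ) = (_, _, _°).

(x, y, θ) = (1.5, 7.5, 30°)

The pose lattice has 47·16 = 752 candidates. Test each by forward raycasting.
  (6.5, 5.5, 210°): beam 1 = 4.0415 ≠ 0.5774 ✗
  (6.5, 2.5, 60°): beam 2 = 0.5176 ≠ 5.6940 ✗
  (5.5, 8.5, 60°): beam 1 = 1.7321 ≠ 0.5774 ✗
  (3.5, 6.5, 120°): beam 1 = 4.0415 ≠ 0.5774 ✗
  …
  (1.5, 7.5, 30°): r_1=0.5774, r_2=5.6940, r_3=1.5529, r_4=1.0000 — all match ✓
Unique over the lattice → pose = (1.5, 7.5, 30°).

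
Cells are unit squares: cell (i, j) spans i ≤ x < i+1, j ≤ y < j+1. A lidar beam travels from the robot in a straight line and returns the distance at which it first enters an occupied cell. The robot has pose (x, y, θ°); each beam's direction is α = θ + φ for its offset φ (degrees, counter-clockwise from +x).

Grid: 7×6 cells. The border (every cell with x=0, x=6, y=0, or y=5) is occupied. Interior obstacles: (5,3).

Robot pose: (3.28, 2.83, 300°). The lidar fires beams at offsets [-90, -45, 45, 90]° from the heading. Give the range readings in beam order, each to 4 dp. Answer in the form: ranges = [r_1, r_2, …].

ranges = [2.6327, 1.8946, 2.8160, 1.9861]

beam 1: φ=-90°, α=210°
  d=(-0.8660,-0.5000)  start (3,2)  tX=0.3233 tY=1.6600  stride 1/|dx|=1.1547 1/|dy|=2.0000
    cross x-line → (2,2), t=0.3233
    cross x-line → (1,2), t=1.4780
    cross y-line → (1,1), t=1.6600
    cross x-line → (0,1), t=2.6327 (wall)
  → r_1 = 2.6327
beam 2: φ=-45°, α=255°
  d=(-0.2588,-0.9659)  start (3,2)  tX=1.0818 tY=0.8593  stride 1/|dx|=3.8637 1/|dy|=1.0353
    cross y-line → (3,1), t=0.8593
    cross x-line → (2,1), t=1.0818
    cross y-line → (2,0), t=1.8946 (wall)
  → r_2 = 1.8946
beam 3: φ=45°, α=345°
  d=(0.9659,-0.2588)  start (3,2)  tX=0.7454 tY=3.2069  stride 1/|dx|=1.0353 1/|dy|=3.8637
    cross x-line → (4,2), t=0.7454
    cross x-line → (5,2), t=1.7807
    cross x-line → (6,2), t=2.8160 (wall)
  → r_3 = 2.8160
beam 4: φ=90°, α=30°
  d=(0.8660,0.5000)  start (3,2)  tX=0.8314 tY=0.3400  stride 1/|dx|=1.1547 1/|dy|=2.0000
    cross y-line → (3,3), t=0.3400
    cross x-line → (4,3), t=0.8314
    cross x-line → (5,3), t=1.9861 (wall)
  → r_4 = 1.9861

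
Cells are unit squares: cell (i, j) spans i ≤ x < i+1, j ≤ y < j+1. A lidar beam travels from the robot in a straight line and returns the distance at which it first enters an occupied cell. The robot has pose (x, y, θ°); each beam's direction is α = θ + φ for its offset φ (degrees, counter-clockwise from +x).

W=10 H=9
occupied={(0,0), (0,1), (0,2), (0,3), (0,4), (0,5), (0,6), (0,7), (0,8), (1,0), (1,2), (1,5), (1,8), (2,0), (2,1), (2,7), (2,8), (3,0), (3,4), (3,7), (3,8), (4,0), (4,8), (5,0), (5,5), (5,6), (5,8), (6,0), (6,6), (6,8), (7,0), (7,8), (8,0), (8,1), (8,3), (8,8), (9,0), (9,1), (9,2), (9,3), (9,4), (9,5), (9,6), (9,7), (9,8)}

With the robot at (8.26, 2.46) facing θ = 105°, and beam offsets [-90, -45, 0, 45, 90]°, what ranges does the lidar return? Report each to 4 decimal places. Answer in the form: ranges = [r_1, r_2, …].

beam 1: φ=-90°, α=15°
  cosα=0.9659 sinα=0.2588 | (8,2) | tMaxX 0.7661 tMaxY 2.0864 | tΔX 1.0353 tΔY 3.8637
    t=0.7661 [x] (9,2) — stop
  → r_1 = 0.7661
beam 2: φ=-45°, α=60°
  cosα=0.5000 sinα=0.8660 | (8,2) | tMaxX 1.4800 tMaxY 0.6235 | tΔX 2.0000 tΔY 1.1547
    t=0.6235 [y] (8,3) — stop
  → r_2 = 0.6235
beam 3: φ=0°, α=105°
  cosα=-0.2588 sinα=0.9659 | (8,2) | tMaxX 1.0046 tMaxY 0.5590 | tΔX 3.8637 tΔY 1.0353
    t=0.5590 [y] (8,3) — stop
  → r_3 = 0.5590
beam 4: φ=45°, α=150°
  cosα=-0.8660 sinα=0.5000 | (8,2) | tMaxX 0.3002 tMaxY 1.0800 | tΔX 1.1547 tΔY 2.0000
    t=0.3002 [x] (7,2)
    t=1.0800 [y] (7,3)
    t=1.4549 [x] (6,3)
    t=2.6096 [x] (5,3)
    t=3.0800 [y] (5,4)
    t=3.7643 [x] (4,4)
    t=4.9190 [x] (3,4) — stop
  → r_4 = 4.9190
beam 5: φ=90°, α=195°
  cosα=-0.9659 sinα=-0.2588 | (8,2) | tMaxX 0.2692 tMaxY 1.7773 | tΔX 1.0353 tΔY 3.8637
    t=0.2692 [x] (7,2)
    t=1.3044 [x] (6,2)
    t=1.7773 [y] (6,1)
    t=2.3397 [x] (5,1)
    t=3.3750 [x] (4,1)
    t=4.4103 [x] (3,1)
    t=5.4456 [x] (2,1) — stop
  → r_5 = 5.4456

ranges = [0.7661, 0.6235, 0.5590, 4.9190, 5.4456]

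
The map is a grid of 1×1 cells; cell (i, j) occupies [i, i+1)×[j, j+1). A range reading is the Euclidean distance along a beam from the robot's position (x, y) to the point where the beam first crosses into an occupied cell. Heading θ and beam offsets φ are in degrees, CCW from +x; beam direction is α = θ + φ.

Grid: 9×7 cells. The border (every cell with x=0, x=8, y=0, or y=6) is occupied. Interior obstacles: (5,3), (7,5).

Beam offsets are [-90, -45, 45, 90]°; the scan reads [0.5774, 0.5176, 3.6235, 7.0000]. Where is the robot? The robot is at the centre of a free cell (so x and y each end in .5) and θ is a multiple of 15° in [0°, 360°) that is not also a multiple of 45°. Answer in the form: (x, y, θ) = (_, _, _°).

Enumerate (i+0.5, j+0.5, θ) over the 33 free cells and 16 admissible headings. For each, cast all 4 beams and compare to the given ranges.
  (5.5, 5.5, 195°): beam 1 = 0.5176 ≠ 0.5774 ✗
  (5.5, 5.5, 330°): beam 1 = 5.1962 ≠ 0.5774 ✗
  (7.5, 4.5, 75°): beam 1 = 0.5176 ≠ 0.5774 ✗
  (4.5, 2.5, 345°): beam 1 = 1.5529 ≠ 0.5774 ✗
  …
  (1.5, 4.5, 240°): r_1=0.5774, r_2=0.5176, r_3=3.6235, r_4=7.0000 — all match ✓
No second candidate reproduces the full scan.

(x, y, θ) = (1.5, 4.5, 240°)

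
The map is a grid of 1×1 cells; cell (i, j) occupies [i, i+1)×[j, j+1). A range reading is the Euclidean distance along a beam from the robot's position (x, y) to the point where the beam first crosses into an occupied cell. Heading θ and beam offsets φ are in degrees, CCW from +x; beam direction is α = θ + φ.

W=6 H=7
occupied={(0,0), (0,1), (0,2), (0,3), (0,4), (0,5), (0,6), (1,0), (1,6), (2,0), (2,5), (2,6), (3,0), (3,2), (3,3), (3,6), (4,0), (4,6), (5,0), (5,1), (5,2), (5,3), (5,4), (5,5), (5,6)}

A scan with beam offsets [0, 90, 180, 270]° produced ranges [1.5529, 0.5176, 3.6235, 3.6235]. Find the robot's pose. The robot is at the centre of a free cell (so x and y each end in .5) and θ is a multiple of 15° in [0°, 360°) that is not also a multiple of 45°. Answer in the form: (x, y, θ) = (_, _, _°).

The pose lattice has 17·16 = 272 candidates. Test each by forward raycasting.
  (4.5, 5.5, 60°): beam 1 = 0.5774 ≠ 1.5529 ✗
  (4.5, 4.5, 240°): beam 1 = 1.0000 ≠ 1.5529 ✗
  (1.5, 4.5, 210°): beam 1 = 0.5774 ≠ 1.5529 ✗
  (3.5, 1.5, 330°): beam 1 = 1.0000 ≠ 1.5529 ✗
  (4.5, 2.5, 60°): beam 1 = 1.0000 ≠ 1.5529 ✗
  …
  (1.5, 4.5, 105°): r_1=1.5529, r_2=0.5176, r_3=3.6235, r_4=3.6235 — all match ✓
Only this pose fits every beam.

(x, y, θ) = (1.5, 4.5, 105°)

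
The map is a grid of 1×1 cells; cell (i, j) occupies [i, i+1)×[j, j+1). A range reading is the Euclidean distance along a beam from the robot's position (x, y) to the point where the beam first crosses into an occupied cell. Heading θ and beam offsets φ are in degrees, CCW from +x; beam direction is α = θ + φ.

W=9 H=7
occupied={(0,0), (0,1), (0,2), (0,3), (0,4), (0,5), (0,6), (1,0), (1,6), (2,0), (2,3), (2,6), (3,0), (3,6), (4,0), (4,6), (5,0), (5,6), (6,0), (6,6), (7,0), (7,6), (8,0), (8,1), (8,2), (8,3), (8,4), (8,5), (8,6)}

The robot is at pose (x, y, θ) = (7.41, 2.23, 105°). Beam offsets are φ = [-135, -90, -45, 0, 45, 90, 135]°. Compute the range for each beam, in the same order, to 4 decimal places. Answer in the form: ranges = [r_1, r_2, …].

ranges = [0.6813, 0.6108, 1.1800, 3.9030, 7.4016, 4.7524, 1.4203]

beam 1: φ=-135°, α=330°
  d=(0.8660,-0.5000)  start (7,2)  tX=0.6813 tY=0.4600  stride 1/|dx|=1.1547 1/|dy|=2.0000
    cross y-line → (7,1), t=0.4600
    cross x-line → (8,1), t=0.6813 (wall)
  → r_1 = 0.6813
beam 2: φ=-90°, α=15°
  d=(0.9659,0.2588)  start (7,2)  tX=0.6108 tY=2.9751  stride 1/|dx|=1.0353 1/|dy|=3.8637
    cross x-line → (8,2), t=0.6108 (wall)
  → r_2 = 0.6108
beam 3: φ=-45°, α=60°
  d=(0.5000,0.8660)  start (7,2)  tX=1.1800 tY=0.8891  stride 1/|dx|=2.0000 1/|dy|=1.1547
    cross y-line → (7,3), t=0.8891
    cross x-line → (8,3), t=1.1800 (wall)
  → r_3 = 1.1800
beam 4: φ=0°, α=105°
  d=(-0.2588,0.9659)  start (7,2)  tX=1.5841 tY=0.7972  stride 1/|dx|=3.8637 1/|dy|=1.0353
    cross y-line → (7,3), t=0.7972
    cross x-line → (6,3), t=1.5841
    cross y-line → (6,4), t=1.8324
    cross y-line → (6,5), t=2.8677
    cross y-line → (6,6), t=3.9030 (wall)
  → r_4 = 3.9030
beam 5: φ=45°, α=150°
  d=(-0.8660,0.5000)  start (7,2)  tX=0.4734 tY=1.5400  stride 1/|dx|=1.1547 1/|dy|=2.0000
    cross x-line → (6,2), t=0.4734
    cross y-line → (6,3), t=1.5400
    cross x-line → (5,3), t=1.6281
    cross x-line → (4,3), t=2.7828
    cross y-line → (4,4), t=3.5400
    cross x-line → (3,4), t=3.9375
    cross x-line → (2,4), t=5.0922
    cross y-line → (2,5), t=5.5400
    cross x-line → (1,5), t=6.2469
    cross x-line → (0,5), t=7.4016 (wall)
  → r_5 = 7.4016
beam 6: φ=90°, α=195°
  d=(-0.9659,-0.2588)  start (7,2)  tX=0.4245 tY=0.8887  stride 1/|dx|=1.0353 1/|dy|=3.8637
    cross x-line → (6,2), t=0.4245
    cross y-line → (6,1), t=0.8887
    cross x-line → (5,1), t=1.4597
    cross x-line → (4,1), t=2.4950
    cross x-line → (3,1), t=3.5303
    cross x-line → (2,1), t=4.5656
    cross y-line → (2,0), t=4.7524 (wall)
  → r_6 = 4.7524
beam 7: φ=135°, α=240°
  d=(-0.5000,-0.8660)  start (7,2)  tX=0.8200 tY=0.2656  stride 1/|dx|=2.0000 1/|dy|=1.1547
    cross y-line → (7,1), t=0.2656
    cross x-line → (6,1), t=0.8200
    cross y-line → (6,0), t=1.4203 (wall)
  → r_7 = 1.4203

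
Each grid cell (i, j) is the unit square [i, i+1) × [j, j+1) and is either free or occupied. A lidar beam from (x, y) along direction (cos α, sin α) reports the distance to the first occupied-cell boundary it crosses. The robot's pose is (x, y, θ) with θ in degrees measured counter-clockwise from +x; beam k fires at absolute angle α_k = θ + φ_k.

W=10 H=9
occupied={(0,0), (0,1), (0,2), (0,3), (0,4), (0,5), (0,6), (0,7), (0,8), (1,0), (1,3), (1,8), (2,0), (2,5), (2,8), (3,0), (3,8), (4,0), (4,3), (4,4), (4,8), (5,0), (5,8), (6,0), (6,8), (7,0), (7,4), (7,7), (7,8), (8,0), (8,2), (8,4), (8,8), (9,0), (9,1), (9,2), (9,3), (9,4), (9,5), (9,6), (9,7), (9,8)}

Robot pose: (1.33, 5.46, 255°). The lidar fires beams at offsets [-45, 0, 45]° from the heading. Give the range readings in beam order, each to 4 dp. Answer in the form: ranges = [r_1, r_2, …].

ranges = [0.3811, 1.2750, 5.1500]

beam 1: φ=-45°, α=210°
  cosα=-0.8660 sinα=-0.5000 | (1,5) | tMaxX 0.3811 tMaxY 0.9200 | tΔX 1.1547 tΔY 2.0000
    t=0.3811 [x] (0,5) — stop
  → r_1 = 0.3811
beam 2: φ=0°, α=255°
  cosα=-0.2588 sinα=-0.9659 | (1,5) | tMaxX 1.2750 tMaxY 0.4762 | tΔX 3.8637 tΔY 1.0353
    t=0.4762 [y] (1,4)
    t=1.2750 [x] (0,4) — stop
  → r_2 = 1.2750
beam 3: φ=45°, α=300°
  cosα=0.5000 sinα=-0.8660 | (1,5) | tMaxX 1.3400 tMaxY 0.5312 | tΔX 2.0000 tΔY 1.1547
    t=0.5312 [y] (1,4)
    t=1.3400 [x] (2,4)
    t=1.6859 [y] (2,3)
    t=2.8406 [y] (2,2)
    t=3.3400 [x] (3,2)
    t=3.9953 [y] (3,1)
    t=5.1500 [y] (3,0) — stop
  → r_3 = 5.1500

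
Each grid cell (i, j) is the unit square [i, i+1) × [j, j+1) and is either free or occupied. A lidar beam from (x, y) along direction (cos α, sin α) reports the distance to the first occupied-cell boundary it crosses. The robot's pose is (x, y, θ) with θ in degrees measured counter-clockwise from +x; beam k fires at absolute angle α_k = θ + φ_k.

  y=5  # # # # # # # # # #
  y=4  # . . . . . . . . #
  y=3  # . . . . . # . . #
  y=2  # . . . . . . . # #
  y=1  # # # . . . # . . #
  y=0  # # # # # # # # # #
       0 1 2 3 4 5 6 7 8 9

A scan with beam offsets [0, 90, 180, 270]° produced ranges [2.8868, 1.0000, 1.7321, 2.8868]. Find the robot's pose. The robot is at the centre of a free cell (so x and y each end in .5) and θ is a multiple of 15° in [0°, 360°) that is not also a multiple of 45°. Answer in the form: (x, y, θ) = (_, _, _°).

(x, y, θ) = (3.5, 2.5, 120°)

The pose lattice has 27·16 = 432 candidates. Test each by forward raycasting.
  (4.5, 2.5, 195°): beam 1 = 1.9319 ≠ 2.8868 ✗
  (5.5, 1.5, 15°): beam 1 = 0.5176 ≠ 2.8868 ✗
  (5.5, 3.5, 195°): beam 1 = 4.6587 ≠ 2.8868 ✗
  …
  (3.5, 2.5, 120°): r_1=2.8868, r_2=1.0000, r_3=1.7321, r_4=2.8868 — all match ✓
Only this pose fits every beam.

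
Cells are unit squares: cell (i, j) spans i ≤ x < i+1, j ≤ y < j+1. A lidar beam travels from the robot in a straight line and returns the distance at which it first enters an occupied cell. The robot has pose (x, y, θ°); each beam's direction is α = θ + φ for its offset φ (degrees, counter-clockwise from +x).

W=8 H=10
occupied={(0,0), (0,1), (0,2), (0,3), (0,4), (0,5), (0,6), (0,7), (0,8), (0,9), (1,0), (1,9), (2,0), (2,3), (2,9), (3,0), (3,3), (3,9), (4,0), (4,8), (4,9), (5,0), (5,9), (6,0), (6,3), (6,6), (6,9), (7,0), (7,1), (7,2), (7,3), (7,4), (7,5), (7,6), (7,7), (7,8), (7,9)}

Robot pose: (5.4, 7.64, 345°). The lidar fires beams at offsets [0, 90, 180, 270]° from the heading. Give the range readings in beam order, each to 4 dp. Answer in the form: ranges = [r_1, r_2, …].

ranges = [1.6564, 1.4080, 1.3909, 6.8742]

beam 1: φ=0°, α=345°
  cosα=0.9659 sinα=-0.2588 | (5,7) | tMaxX 0.6212 tMaxY 2.4728 | tΔX 1.0353 tΔY 3.8637
    t=0.6212 [x] (6,7)
    t=1.6564 [x] (7,7) — stop
  → r_1 = 1.6564
beam 2: φ=90°, α=75°
  cosα=0.2588 sinα=0.9659 | (5,7) | tMaxX 2.3182 tMaxY 0.3727 | tΔX 3.8637 tΔY 1.0353
    t=0.3727 [y] (5,8)
    t=1.4080 [y] (5,9) — stop
  → r_2 = 1.4080
beam 3: φ=180°, α=165°
  cosα=-0.9659 sinα=0.2588 | (5,7) | tMaxX 0.4141 tMaxY 1.3909 | tΔX 1.0353 tΔY 3.8637
    t=0.4141 [x] (4,7)
    t=1.3909 [y] (4,8) — stop
  → r_3 = 1.3909
beam 4: φ=270°, α=255°
  cosα=-0.2588 sinα=-0.9659 | (5,7) | tMaxX 1.5455 tMaxY 0.6626 | tΔX 3.8637 tΔY 1.0353
    t=0.6626 [y] (5,6)
    t=1.5455 [x] (4,6)
    t=1.6979 [y] (4,5)
    t=2.7331 [y] (4,4)
    t=3.7684 [y] (4,3)
    t=4.8037 [y] (4,2)
    t=5.4092 [x] (3,2)
    t=5.8390 [y] (3,1)
    t=6.8742 [y] (3,0) — stop
  → r_4 = 6.8742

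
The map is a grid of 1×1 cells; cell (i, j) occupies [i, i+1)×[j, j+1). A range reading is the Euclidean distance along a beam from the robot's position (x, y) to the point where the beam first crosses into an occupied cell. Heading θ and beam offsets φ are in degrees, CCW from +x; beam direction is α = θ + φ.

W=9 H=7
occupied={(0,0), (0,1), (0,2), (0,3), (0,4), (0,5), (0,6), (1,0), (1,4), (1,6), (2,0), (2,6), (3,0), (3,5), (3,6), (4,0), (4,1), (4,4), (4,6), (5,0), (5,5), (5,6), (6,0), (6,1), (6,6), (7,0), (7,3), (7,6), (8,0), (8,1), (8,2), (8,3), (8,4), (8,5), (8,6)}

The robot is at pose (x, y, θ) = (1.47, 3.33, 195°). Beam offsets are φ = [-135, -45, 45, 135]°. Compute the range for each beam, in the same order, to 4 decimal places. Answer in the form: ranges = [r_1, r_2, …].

beam 1: φ=-135°, α=60°
  cosα=0.5000 sinα=0.8660 | (1,3) | tMaxX 1.0600 tMaxY 0.7736 | tΔX 2.0000 tΔY 1.1547
    t=0.7736 [y] (1,4) — stop
  → r_1 = 0.7736
beam 2: φ=-45°, α=150°
  cosα=-0.8660 sinα=0.5000 | (1,3) | tMaxX 0.5427 tMaxY 1.3400 | tΔX 1.1547 tΔY 2.0000
    t=0.5427 [x] (0,3) — stop
  → r_2 = 0.5427
beam 3: φ=45°, α=240°
  cosα=-0.5000 sinα=-0.8660 | (1,3) | tMaxX 0.9400 tMaxY 0.3811 | tΔX 2.0000 tΔY 1.1547
    t=0.3811 [y] (1,2)
    t=0.9400 [x] (0,2) — stop
  → r_3 = 0.9400
beam 4: φ=135°, α=330°
  cosα=0.8660 sinα=-0.5000 | (1,3) | tMaxX 0.6120 tMaxY 0.6600 | tΔX 1.1547 tΔY 2.0000
    t=0.6120 [x] (2,3)
    t=0.6600 [y] (2,2)
    t=1.7667 [x] (3,2)
    t=2.6600 [y] (3,1)
    t=2.9214 [x] (4,1) — stop
  → r_4 = 2.9214

ranges = [0.7736, 0.5427, 0.9400, 2.9214]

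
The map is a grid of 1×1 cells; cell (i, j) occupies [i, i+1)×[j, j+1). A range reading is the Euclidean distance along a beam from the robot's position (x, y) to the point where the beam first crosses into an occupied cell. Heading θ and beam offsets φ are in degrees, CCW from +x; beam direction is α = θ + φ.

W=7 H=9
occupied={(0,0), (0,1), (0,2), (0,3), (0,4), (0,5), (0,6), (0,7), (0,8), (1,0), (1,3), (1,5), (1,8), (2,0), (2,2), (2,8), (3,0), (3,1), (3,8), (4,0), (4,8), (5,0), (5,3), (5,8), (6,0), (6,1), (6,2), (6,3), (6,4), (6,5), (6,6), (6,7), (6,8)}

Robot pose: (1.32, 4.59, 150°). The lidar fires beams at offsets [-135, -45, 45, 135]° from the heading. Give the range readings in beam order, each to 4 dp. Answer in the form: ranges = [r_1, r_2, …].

beam 1: φ=-135°, α=15°
  cosα=0.9659 sinα=0.2588 | (1,4) | tMaxX 0.7040 tMaxY 1.5841 | tΔX 1.0353 tΔY 3.8637
    t=0.7040 [x] (2,4)
    t=1.5841 [y] (2,5)
    t=1.7393 [x] (3,5)
    t=2.7745 [x] (4,5)
    t=3.8098 [x] (5,5)
    t=4.8451 [x] (6,5) — stop
  → r_1 = 4.8451
beam 2: φ=-45°, α=105°
  cosα=-0.2588 sinα=0.9659 | (1,4) | tMaxX 1.2364 tMaxY 0.4245 | tΔX 3.8637 tΔY 1.0353
    t=0.4245 [y] (1,5) — stop
  → r_2 = 0.4245
beam 3: φ=45°, α=195°
  cosα=-0.9659 sinα=-0.2588 | (1,4) | tMaxX 0.3313 tMaxY 2.2796 | tΔX 1.0353 tΔY 3.8637
    t=0.3313 [x] (0,4) — stop
  → r_3 = 0.3313
beam 4: φ=135°, α=285°
  cosα=0.2588 sinα=-0.9659 | (1,4) | tMaxX 2.6273 tMaxY 0.6108 | tΔX 3.8637 tΔY 1.0353
    t=0.6108 [y] (1,3) — stop
  → r_4 = 0.6108

ranges = [4.8451, 0.4245, 0.3313, 0.6108]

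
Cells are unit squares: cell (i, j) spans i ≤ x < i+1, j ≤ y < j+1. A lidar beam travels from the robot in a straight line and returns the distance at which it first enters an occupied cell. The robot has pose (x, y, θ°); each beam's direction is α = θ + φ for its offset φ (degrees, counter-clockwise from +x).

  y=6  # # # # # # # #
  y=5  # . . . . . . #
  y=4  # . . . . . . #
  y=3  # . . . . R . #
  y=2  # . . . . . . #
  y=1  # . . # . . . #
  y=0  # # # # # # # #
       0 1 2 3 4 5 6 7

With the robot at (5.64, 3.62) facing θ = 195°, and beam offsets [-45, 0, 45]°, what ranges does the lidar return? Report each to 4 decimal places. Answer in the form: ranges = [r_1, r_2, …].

ranges = [4.7600, 4.8037, 3.0253]

beam 1: φ=-45°, α=150°
  cosα=-0.8660 sinα=0.5000 | (5,3) | tMaxX 0.7390 tMaxY 0.7600 | tΔX 1.1547 tΔY 2.0000
    t=0.7390 [x] (4,3)
    t=0.7600 [y] (4,4)
    t=1.8937 [x] (3,4)
    t=2.7600 [y] (3,5)
    t=3.0484 [x] (2,5)
    t=4.2031 [x] (1,5)
    t=4.7600 [y] (1,6) — stop
  → r_1 = 4.7600
beam 2: φ=0°, α=195°
  cosα=-0.9659 sinα=-0.2588 | (5,3) | tMaxX 0.6626 tMaxY 2.3955 | tΔX 1.0353 tΔY 3.8637
    t=0.6626 [x] (4,3)
    t=1.6979 [x] (3,3)
    t=2.3955 [y] (3,2)
    t=2.7331 [x] (2,2)
    t=3.7684 [x] (1,2)
    t=4.8037 [x] (0,2) — stop
  → r_2 = 4.8037
beam 3: φ=45°, α=240°
  cosα=-0.5000 sinα=-0.8660 | (5,3) | tMaxX 1.2800 tMaxY 0.7159 | tΔX 2.0000 tΔY 1.1547
    t=0.7159 [y] (5,2)
    t=1.2800 [x] (4,2)
    t=1.8706 [y] (4,1)
    t=3.0253 [y] (4,0) — stop
  → r_3 = 3.0253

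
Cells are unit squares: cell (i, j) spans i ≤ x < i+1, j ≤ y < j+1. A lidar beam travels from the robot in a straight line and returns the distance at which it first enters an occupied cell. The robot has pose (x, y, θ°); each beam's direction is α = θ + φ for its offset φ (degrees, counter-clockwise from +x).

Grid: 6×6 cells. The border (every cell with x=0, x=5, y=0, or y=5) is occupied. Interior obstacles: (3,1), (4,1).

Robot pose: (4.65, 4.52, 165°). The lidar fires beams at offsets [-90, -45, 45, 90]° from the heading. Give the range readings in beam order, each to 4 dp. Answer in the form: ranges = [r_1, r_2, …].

beam 1: φ=-90°, α=75°
  cosα=0.2588 sinα=0.9659 | (4,4) | tMaxX 1.3523 tMaxY 0.4969 | tΔX 3.8637 tΔY 1.0353
    t=0.4969 [y] (4,5) — stop
  → r_1 = 0.4969
beam 2: φ=-45°, α=120°
  cosα=-0.5000 sinα=0.8660 | (4,4) | tMaxX 1.3000 tMaxY 0.5543 | tΔX 2.0000 tΔY 1.1547
    t=0.5543 [y] (4,5) — stop
  → r_2 = 0.5543
beam 3: φ=45°, α=210°
  cosα=-0.8660 sinα=-0.5000 | (4,4) | tMaxX 0.7506 tMaxY 1.0400 | tΔX 1.1547 tΔY 2.0000
    t=0.7506 [x] (3,4)
    t=1.0400 [y] (3,3)
    t=1.9053 [x] (2,3)
    t=3.0400 [y] (2,2)
    t=3.0600 [x] (1,2)
    t=4.2147 [x] (0,2) — stop
  → r_3 = 4.2147
beam 4: φ=90°, α=255°
  cosα=-0.2588 sinα=-0.9659 | (4,4) | tMaxX 2.5114 tMaxY 0.5383 | tΔX 3.8637 tΔY 1.0353
    t=0.5383 [y] (4,3)
    t=1.5736 [y] (4,2)
    t=2.5114 [x] (3,2)
    t=2.6089 [y] (3,1) — stop
  → r_4 = 2.6089

ranges = [0.4969, 0.5543, 4.2147, 2.6089]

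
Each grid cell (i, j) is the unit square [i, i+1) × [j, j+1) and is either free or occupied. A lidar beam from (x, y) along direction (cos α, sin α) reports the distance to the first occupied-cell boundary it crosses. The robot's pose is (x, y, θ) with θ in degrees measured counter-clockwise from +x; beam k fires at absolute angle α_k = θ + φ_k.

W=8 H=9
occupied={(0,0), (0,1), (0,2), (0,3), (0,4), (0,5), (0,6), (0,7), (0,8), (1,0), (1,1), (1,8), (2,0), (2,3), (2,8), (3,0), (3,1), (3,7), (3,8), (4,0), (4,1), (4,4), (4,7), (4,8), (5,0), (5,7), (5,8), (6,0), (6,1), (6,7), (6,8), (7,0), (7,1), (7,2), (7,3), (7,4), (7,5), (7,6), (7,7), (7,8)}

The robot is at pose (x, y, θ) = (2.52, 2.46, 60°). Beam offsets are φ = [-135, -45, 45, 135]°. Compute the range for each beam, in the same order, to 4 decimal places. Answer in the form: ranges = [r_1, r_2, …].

ranges = [1.5115, 4.6380, 0.5590, 1.5736]

beam 1: φ=-135°, α=285°
  cosα=0.2588 sinα=-0.9659 | (2,2) | tMaxX 1.8546 tMaxY 0.4762 | tΔX 3.8637 tΔY 1.0353
    t=0.4762 [y] (2,1)
    t=1.5115 [y] (2,0) — stop
  → r_1 = 1.5115
beam 2: φ=-45°, α=15°
  cosα=0.9659 sinα=0.2588 | (2,2) | tMaxX 0.4969 tMaxY 2.0864 | tΔX 1.0353 tΔY 3.8637
    t=0.4969 [x] (3,2)
    t=1.5322 [x] (4,2)
    t=2.0864 [y] (4,3)
    t=2.5675 [x] (5,3)
    t=3.6028 [x] (6,3)
    t=4.6380 [x] (7,3) — stop
  → r_2 = 4.6380
beam 3: φ=45°, α=105°
  cosα=-0.2588 sinα=0.9659 | (2,2) | tMaxX 2.0091 tMaxY 0.5590 | tΔX 3.8637 tΔY 1.0353
    t=0.5590 [y] (2,3) — stop
  → r_3 = 0.5590
beam 4: φ=135°, α=195°
  cosα=-0.9659 sinα=-0.2588 | (2,2) | tMaxX 0.5383 tMaxY 1.7773 | tΔX 1.0353 tΔY 3.8637
    t=0.5383 [x] (1,2)
    t=1.5736 [x] (0,2) — stop
  → r_4 = 1.5736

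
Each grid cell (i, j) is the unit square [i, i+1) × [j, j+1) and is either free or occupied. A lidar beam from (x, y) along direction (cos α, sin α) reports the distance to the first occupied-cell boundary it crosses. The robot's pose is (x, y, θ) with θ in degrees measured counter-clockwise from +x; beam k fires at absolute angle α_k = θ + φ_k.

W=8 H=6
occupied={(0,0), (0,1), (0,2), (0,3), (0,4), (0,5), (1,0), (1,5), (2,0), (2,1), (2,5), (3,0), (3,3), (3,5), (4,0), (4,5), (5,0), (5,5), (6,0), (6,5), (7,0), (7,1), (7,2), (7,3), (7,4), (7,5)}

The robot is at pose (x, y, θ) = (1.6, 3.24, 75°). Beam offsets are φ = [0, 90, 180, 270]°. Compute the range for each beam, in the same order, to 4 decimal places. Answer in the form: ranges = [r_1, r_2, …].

ranges = [1.8221, 0.6212, 2.3182, 5.5905]

beam 1: φ=0°, α=75°
  cosα=0.2588 sinα=0.9659 | (1,3) | tMaxX 1.5455 tMaxY 0.7868 | tΔX 3.8637 tΔY 1.0353
    t=0.7868 [y] (1,4)
    t=1.5455 [x] (2,4)
    t=1.8221 [y] (2,5) — stop
  → r_1 = 1.8221
beam 2: φ=90°, α=165°
  cosα=-0.9659 sinα=0.2588 | (1,3) | tMaxX 0.6212 tMaxY 2.9364 | tΔX 1.0353 tΔY 3.8637
    t=0.6212 [x] (0,3) — stop
  → r_2 = 0.6212
beam 3: φ=180°, α=255°
  cosα=-0.2588 sinα=-0.9659 | (1,3) | tMaxX 2.3182 tMaxY 0.2485 | tΔX 3.8637 tΔY 1.0353
    t=0.2485 [y] (1,2)
    t=1.2837 [y] (1,1)
    t=2.3182 [x] (0,1) — stop
  → r_3 = 2.3182
beam 4: φ=270°, α=345°
  cosα=0.9659 sinα=-0.2588 | (1,3) | tMaxX 0.4141 tMaxY 0.9273 | tΔX 1.0353 tΔY 3.8637
    t=0.4141 [x] (2,3)
    t=0.9273 [y] (2,2)
    t=1.4494 [x] (3,2)
    t=2.4847 [x] (4,2)
    t=3.5199 [x] (5,2)
    t=4.5552 [x] (6,2)
    t=4.7910 [y] (6,1)
    t=5.5905 [x] (7,1) — stop
  → r_4 = 5.5905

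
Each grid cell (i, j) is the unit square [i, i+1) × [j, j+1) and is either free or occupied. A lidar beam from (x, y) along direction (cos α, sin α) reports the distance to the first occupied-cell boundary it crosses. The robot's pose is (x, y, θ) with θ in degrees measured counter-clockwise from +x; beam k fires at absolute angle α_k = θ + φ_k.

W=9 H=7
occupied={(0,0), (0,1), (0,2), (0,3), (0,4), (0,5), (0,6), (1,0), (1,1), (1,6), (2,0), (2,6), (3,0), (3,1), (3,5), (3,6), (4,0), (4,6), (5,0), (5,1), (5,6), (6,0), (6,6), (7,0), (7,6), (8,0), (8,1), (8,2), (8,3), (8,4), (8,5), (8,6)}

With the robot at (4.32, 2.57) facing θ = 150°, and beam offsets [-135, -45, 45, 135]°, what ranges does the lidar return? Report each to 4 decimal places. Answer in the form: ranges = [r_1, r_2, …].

ranges = [3.8098, 2.5157, 2.4018, 1.6254]

beam 1: φ=-135°, α=15°
  cosα=0.9659 sinα=0.2588 | (4,2) | tMaxX 0.7040 tMaxY 1.6614 | tΔX 1.0353 tΔY 3.8637
    t=0.7040 [x] (5,2)
    t=1.6614 [y] (5,3)
    t=1.7393 [x] (6,3)
    t=2.7745 [x] (7,3)
    t=3.8098 [x] (8,3) — stop
  → r_1 = 3.8098
beam 2: φ=-45°, α=105°
  cosα=-0.2588 sinα=0.9659 | (4,2) | tMaxX 1.2364 tMaxY 0.4452 | tΔX 3.8637 tΔY 1.0353
    t=0.4452 [y] (4,3)
    t=1.2364 [x] (3,3)
    t=1.4804 [y] (3,4)
    t=2.5157 [y] (3,5) — stop
  → r_2 = 2.5157
beam 3: φ=45°, α=195°
  cosα=-0.9659 sinα=-0.2588 | (4,2) | tMaxX 0.3313 tMaxY 2.2023 | tΔX 1.0353 tΔY 3.8637
    t=0.3313 [x] (3,2)
    t=1.3666 [x] (2,2)
    t=2.2023 [y] (2,1)
    t=2.4018 [x] (1,1) — stop
  → r_3 = 2.4018
beam 4: φ=135°, α=285°
  cosα=0.2588 sinα=-0.9659 | (4,2) | tMaxX 2.6273 tMaxY 0.5901 | tΔX 3.8637 tΔY 1.0353
    t=0.5901 [y] (4,1)
    t=1.6254 [y] (4,0) — stop
  → r_4 = 1.6254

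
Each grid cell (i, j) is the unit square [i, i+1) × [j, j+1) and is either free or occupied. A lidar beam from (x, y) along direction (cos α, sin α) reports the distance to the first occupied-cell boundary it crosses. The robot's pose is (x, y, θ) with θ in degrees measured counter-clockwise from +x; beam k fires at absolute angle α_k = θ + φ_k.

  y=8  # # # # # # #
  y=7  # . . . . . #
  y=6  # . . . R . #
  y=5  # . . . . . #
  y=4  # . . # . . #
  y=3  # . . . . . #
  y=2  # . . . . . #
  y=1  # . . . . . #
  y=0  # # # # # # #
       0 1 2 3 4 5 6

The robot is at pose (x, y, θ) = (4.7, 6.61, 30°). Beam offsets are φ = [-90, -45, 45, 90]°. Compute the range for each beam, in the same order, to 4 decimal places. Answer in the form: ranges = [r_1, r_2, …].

beam 1: φ=-90°, α=300°
  cosα=0.5000 sinα=-0.8660 | (4,6) | tMaxX 0.6000 tMaxY 0.7044 | tΔX 2.0000 tΔY 1.1547
    t=0.6000 [x] (5,6)
    t=0.7044 [y] (5,5)
    t=1.8591 [y] (5,4)
    t=2.6000 [x] (6,4) — stop
  → r_1 = 2.6000
beam 2: φ=-45°, α=345°
  cosα=0.9659 sinα=-0.2588 | (4,6) | tMaxX 0.3106 tMaxY 2.3569 | tΔX 1.0353 tΔY 3.8637
    t=0.3106 [x] (5,6)
    t=1.3459 [x] (6,6) — stop
  → r_2 = 1.3459
beam 3: φ=45°, α=75°
  cosα=0.2588 sinα=0.9659 | (4,6) | tMaxX 1.1591 tMaxY 0.4038 | tΔX 3.8637 tΔY 1.0353
    t=0.4038 [y] (4,7)
    t=1.1591 [x] (5,7)
    t=1.4390 [y] (5,8) — stop
  → r_3 = 1.4390
beam 4: φ=90°, α=120°
  cosα=-0.5000 sinα=0.8660 | (4,6) | tMaxX 1.4000 tMaxY 0.4503 | tΔX 2.0000 tΔY 1.1547
    t=0.4503 [y] (4,7)
    t=1.4000 [x] (3,7)
    t=1.6050 [y] (3,8) — stop
  → r_4 = 1.6050

ranges = [2.6000, 1.3459, 1.4390, 1.6050]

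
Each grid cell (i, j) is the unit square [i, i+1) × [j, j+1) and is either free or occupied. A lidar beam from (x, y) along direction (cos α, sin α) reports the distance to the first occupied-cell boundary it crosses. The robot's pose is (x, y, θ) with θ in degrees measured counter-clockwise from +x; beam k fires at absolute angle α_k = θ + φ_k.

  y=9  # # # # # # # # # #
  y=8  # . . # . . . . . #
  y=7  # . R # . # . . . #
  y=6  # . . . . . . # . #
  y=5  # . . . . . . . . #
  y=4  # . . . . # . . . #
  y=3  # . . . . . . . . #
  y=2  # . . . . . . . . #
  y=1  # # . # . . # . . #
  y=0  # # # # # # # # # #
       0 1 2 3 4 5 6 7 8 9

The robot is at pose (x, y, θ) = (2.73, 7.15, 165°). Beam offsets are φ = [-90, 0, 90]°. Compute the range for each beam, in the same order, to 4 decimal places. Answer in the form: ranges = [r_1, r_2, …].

ranges = [1.0432, 1.7910, 5.3317]

beam 1: φ=-90°, α=75°
  d=(0.2588,0.9659)  start (2,7)  tX=1.0432 tY=0.8800  stride 1/|dx|=3.8637 1/|dy|=1.0353
    cross y-line → (2,8), t=0.8800
    cross x-line → (3,8), t=1.0432 (wall)
  → r_1 = 1.0432
beam 2: φ=0°, α=165°
  d=(-0.9659,0.2588)  start (2,7)  tX=0.7558 tY=3.2841  stride 1/|dx|=1.0353 1/|dy|=3.8637
    cross x-line → (1,7), t=0.7558
    cross x-line → (0,7), t=1.7910 (wall)
  → r_2 = 1.7910
beam 3: φ=90°, α=255°
  d=(-0.2588,-0.9659)  start (2,7)  tX=2.8205 tY=0.1553  stride 1/|dx|=3.8637 1/|dy|=1.0353
    cross y-line → (2,6), t=0.1553
    cross y-line → (2,5), t=1.1906
    cross y-line → (2,4), t=2.2258
    cross x-line → (1,4), t=2.8205
    cross y-line → (1,3), t=3.2611
    cross y-line → (1,2), t=4.2964
    cross y-line → (1,1), t=5.3317 (wall)
  → r_3 = 5.3317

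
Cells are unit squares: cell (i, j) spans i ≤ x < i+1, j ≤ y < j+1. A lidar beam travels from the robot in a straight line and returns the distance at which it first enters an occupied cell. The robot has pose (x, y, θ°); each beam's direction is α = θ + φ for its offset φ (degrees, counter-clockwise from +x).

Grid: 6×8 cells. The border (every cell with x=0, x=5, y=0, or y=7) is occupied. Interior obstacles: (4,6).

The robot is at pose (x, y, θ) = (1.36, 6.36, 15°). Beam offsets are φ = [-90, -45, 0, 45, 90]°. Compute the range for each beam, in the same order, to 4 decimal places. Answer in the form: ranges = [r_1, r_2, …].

beam 1: φ=-90°, α=285°
  direction (0.2588, -0.9659); cell (1,6); t to first gridline: x 2.4728, y 0.3727 (then +3.8637 / +1.0353)
    (1,5) via y @ 0.3727
    (1,4) via y @ 1.4080
    (1,3) via y @ 2.4433
    (2,3) via x @ 2.4728
    (2,2) via y @ 3.4785
    (2,1) via y @ 4.5138
    (2,0) via y @ 5.5491  # hit
  → r_1 = 5.5491
beam 2: φ=-45°, α=330°
  direction (0.8660, -0.5000); cell (1,6); t to first gridline: x 0.7390, y 0.7200 (then +1.1547 / +2.0000)
    (1,5) via y @ 0.7200
    (2,5) via x @ 0.7390
    (3,5) via x @ 1.8937
    (3,4) via y @ 2.7200
    (4,4) via x @ 3.0484
    (5,4) via x @ 4.2031  # hit
  → r_2 = 4.2031
beam 3: φ=0°, α=15°
  direction (0.9659, 0.2588); cell (1,6); t to first gridline: x 0.6626, y 2.4728 (then +1.0353 / +3.8637)
    (2,6) via x @ 0.6626
    (3,6) via x @ 1.6979
    (3,7) via y @ 2.4728  # hit
  → r_3 = 2.4728
beam 4: φ=45°, α=60°
  direction (0.5000, 0.8660); cell (1,6); t to first gridline: x 1.2800, y 0.7390 (then +2.0000 / +1.1547)
    (1,7) via y @ 0.7390  # hit
  → r_4 = 0.7390
beam 5: φ=90°, α=105°
  direction (-0.2588, 0.9659); cell (1,6); t to first gridline: x 1.3909, y 0.6626 (then +3.8637 / +1.0353)
    (1,7) via y @ 0.6626  # hit
  → r_5 = 0.6626

ranges = [5.5491, 4.2031, 2.4728, 0.7390, 0.6626]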